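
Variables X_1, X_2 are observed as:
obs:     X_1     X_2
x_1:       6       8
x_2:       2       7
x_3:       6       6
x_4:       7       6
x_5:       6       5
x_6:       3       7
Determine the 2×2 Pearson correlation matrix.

Step 1 — column means:
  mean(X_1) = (6 + 2 + 6 + 7 + 6 + 3) / 6 = 30/6 = 5
  mean(X_2) = (8 + 7 + 6 + 6 + 5 + 7) / 6 = 39/6 = 6.5

Step 2 — sample variances and covariances s[i,j] = (1/(n-1)) · Σ_k (x_{k,i} - mean_i) · (x_{k,j} - mean_j), with n-1 = 5:
  s[X_1,X_1] = ((1)·(1) + (-3)·(-3) + (1)·(1) + (2)·(2) + (1)·(1) + (-2)·(-2)) / 5 = 20/5 = 4
  s[X_1,X_2] = ((1)·(1.5) + (-3)·(0.5) + (1)·(-0.5) + (2)·(-0.5) + (1)·(-1.5) + (-2)·(0.5)) / 5 = -4/5 = -0.8
  s[X_2,X_2] = ((1.5)·(1.5) + (0.5)·(0.5) + (-0.5)·(-0.5) + (-0.5)·(-0.5) + (-1.5)·(-1.5) + (0.5)·(0.5)) / 5 = 5.5/5 = 1.1
  Sample standard deviations s_i = √(s[i,i]):
  s(X_1) = √(4) = 2
  s(X_2) = √(1.1) = 1.0488

Step 3 — r_{ij} = s_{ij} / (s_i · s_j):
  r[X_1,X_1] = 1 (diagonal).
  r[X_1,X_2] = -0.8 / (2 · 1.0488) = -0.8 / 2.0976 = -0.3814
  r[X_2,X_2] = 1 (diagonal).

R is symmetric with unit diagonal. Assembling:

R = [[1, -0.3814],
 [-0.3814, 1]]


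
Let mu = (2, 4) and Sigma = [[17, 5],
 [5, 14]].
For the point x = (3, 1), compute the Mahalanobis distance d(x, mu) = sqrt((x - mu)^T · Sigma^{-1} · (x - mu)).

Step 1 — centre the observation: (x - mu) = (1, -3).

Step 2 — invert Sigma. det(Sigma) = 17·14 - (5)² = 213.
  Sigma^{-1} = (1/det) · [[d, -b], [-b, a]] = [[0.0657, -0.0235],
 [-0.0235, 0.0798]].

Step 3 — form the quadratic (x - mu)^T · Sigma^{-1} · (x - mu):
  Sigma^{-1} · (x - mu) = (0.1362, -0.2629).
  (x - mu)^T · [Sigma^{-1} · (x - mu)] = (1)·(0.1362) + (-3)·(-0.2629) = 0.9249.

Step 4 — take square root: d = √(0.9249) ≈ 0.9617.

d(x, mu) = √(0.9249) ≈ 0.9617


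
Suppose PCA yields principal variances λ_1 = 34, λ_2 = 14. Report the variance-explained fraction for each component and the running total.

Step 1 — total variance = trace(Sigma) = Σ λ_i = 34 + 14 = 48.

Step 2 — fraction explained by component i = λ_i / Σ λ:
  PC1: 34/48 = 0.7083
  PC2: 14/48 = 0.2917

Step 3 — cumulative fraction after k components = (λ_1 + ... + λ_k) / Σ λ:
  k = 1: 34/48 = 0.7083
  k = 2: (34 + 14)/48 = 48/48 = 1

Summary (fraction, with percent):

explained: PC1 0.7083 (70.83%), PC2 0.2917 (29.17%);  cumulative: 0.7083, 1


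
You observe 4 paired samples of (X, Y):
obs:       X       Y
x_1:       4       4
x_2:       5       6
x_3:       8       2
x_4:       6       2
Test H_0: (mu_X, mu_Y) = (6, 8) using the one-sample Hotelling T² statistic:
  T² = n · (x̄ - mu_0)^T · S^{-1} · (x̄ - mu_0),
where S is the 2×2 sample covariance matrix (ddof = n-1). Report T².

Step 1 — sample mean vector:
  mean(X) = (4 + 5 + 8 + 6) / 4 = 23/4 = 5.75
  mean(Y) = (4 + 6 + 2 + 2) / 4 = 14/4 = 3.5
  x̄ = (5.75, 3.5),  deviation x̄ - mu_0 = (5.75, 3.5) - (6, 8) = (-0.25, -4.5).

Step 2 — sample covariance matrix, S[i,j] = (1/(n-1)) · Σ_k (x_{k,i} - mean_i) · (x_{k,j} - mean_j), divisor n-1 = 3:
  S[X,X] = ((-1.75)·(-1.75) + (-0.75)·(-0.75) + (2.25)·(2.25) + (0.25)·(0.25)) / 3 = 8.75/3 = 2.9167
  S[X,Y] = ((-1.75)·(0.5) + (-0.75)·(2.5) + (2.25)·(-1.5) + (0.25)·(-1.5)) / 3 = -6.5/3 = -2.1667
  S[Y,Y] = ((0.5)·(0.5) + (2.5)·(2.5) + (-1.5)·(-1.5) + (-1.5)·(-1.5)) / 3 = 11/3 = 3.6667
  S = [[2.9167, -2.1667],
 [-2.1667, 3.6667]].

Step 3 — invert S. det(S) = 2.9167·3.6667 - (-2.1667)² = 6.
  S^{-1} = (1/det) · [[d, -b], [-b, a]] = [[0.6111, 0.3611],
 [0.3611, 0.4861]].

Step 4 — quadratic form (x̄ - mu_0)^T · S^{-1} · (x̄ - mu_0):
  S^{-1} · (x̄ - mu_0) = (-1.7778, -2.2778),
  (x̄ - mu_0)^T · [...] = (-0.25)·(-1.7778) + (-4.5)·(-2.2778) = 10.6944.

Step 5 — scale by n: T² = 4 · 10.6944 = 42.7778.

T² ≈ 42.7778


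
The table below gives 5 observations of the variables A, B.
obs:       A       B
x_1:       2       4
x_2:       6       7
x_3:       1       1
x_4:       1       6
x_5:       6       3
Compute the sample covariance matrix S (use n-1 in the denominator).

Step 1 — column means:
  mean(A) = (2 + 6 + 1 + 1 + 6) / 5 = 16/5 = 3.2
  mean(B) = (4 + 7 + 1 + 6 + 3) / 5 = 21/5 = 4.2

Step 2 — sample covariance S[i,j] = (1/(n-1)) · Σ_k (x_{k,i} - mean_i) · (x_{k,j} - mean_j), with n-1 = 4.
  S[A,A] = ((-1.2)·(-1.2) + (2.8)·(2.8) + (-2.2)·(-2.2) + (-2.2)·(-2.2) + (2.8)·(2.8)) / 4 = 26.8/4 = 6.7
  S[A,B] = ((-1.2)·(-0.2) + (2.8)·(2.8) + (-2.2)·(-3.2) + (-2.2)·(1.8) + (2.8)·(-1.2)) / 4 = 7.8/4 = 1.95
  S[B,B] = ((-0.2)·(-0.2) + (2.8)·(2.8) + (-3.2)·(-3.2) + (1.8)·(1.8) + (-1.2)·(-1.2)) / 4 = 22.8/4 = 5.7

S is symmetric (S[j,i] = S[i,j]). Assembling:

S = [[6.7, 1.95],
 [1.95, 5.7]]


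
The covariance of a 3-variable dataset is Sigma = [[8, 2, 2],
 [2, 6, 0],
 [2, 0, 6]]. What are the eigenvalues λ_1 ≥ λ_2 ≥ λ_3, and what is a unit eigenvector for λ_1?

Step 1 — characteristic polynomial p(λ) = det(λI - Sigma) = λ³ - tr·λ² + c_1·λ - det, where tr = trace, c_1 = sum of the principal 2×2 minors, det = det(Sigma):
  tr = 8 + 6 + 6 = 20,
  c_1 = (8·6 - (2)²) + (8·6 - (2)²) + (6·6 - (0)²) = 44 + 44 + 36 = 124,
  det = 8·(6·6 - (0)²) - (2)·((2)·6 - (0)·(2)) + (2)·((2)·(0) - 6·(2)) = 8·(36) - (2)·(12) + (2)·(-12) = 240.
  So p(λ) = λ³ - 20λ² + 124λ - 240.
Step 2 — look for an integer root (rational root theorem: any rational root is an integer divisor of 240). Testing λ = 4:
  p(4) = 64 - 320 + 496 - 240 = 0  ✓
  Dividing out (λ - 4): p(λ) = (λ - 4)(λ² - 16λ + 60).
Step 3 — remaining eigenvalues from the quadratic λ² - 16λ + 60 = 0:
  Δ = 16² - 4·60 = 256 - 240 = 16,  λ = (16 ± √16)/2 = (16 ± 4)/2 = 10 or 6.
  Sorted: λ_1 = 10,  λ_2 = 6,  λ_3 = 4  (check: sum = 20 = tr ✓).

Step 4 — unit eigenvector for λ_1 = 10: v spans the null space of (Sigma - λ_1 I), whose rows are
  r_1 = (-2, 2, 2),  r_2 = (2, -4, 0),  r_3 = (2, 0, -4).
  v is orthogonal to every row, so take v ∝ r_1 × r_2 = ((2)·(0) - (2)·(-4), (2)·(2) - (-2)·(0), (-2)·(-4) - (2)·(2)) = (8, 4, 4).
  Rescale (divide by 4): u = (2, 1, 1).
  ||u|| = √((2)² + (1)² + (1)²) = √(6) ≈ 2.4495,  v_1 = u/||u|| ≈ (0.8165, 0.4082, 0.4082) (||v_1|| = 1).

λ_1 = 10,  λ_2 = 6,  λ_3 = 4;  v_1 ≈ (0.8165, 0.4082, 0.4082)


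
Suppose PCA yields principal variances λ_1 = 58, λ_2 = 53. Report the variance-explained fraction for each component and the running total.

Step 1 — total variance = trace(Sigma) = Σ λ_i = 58 + 53 = 111.

Step 2 — fraction explained by component i = λ_i / Σ λ:
  PC1: 58/111 = 0.5225
  PC2: 53/111 = 0.4775

Step 3 — cumulative fraction after k components = (λ_1 + ... + λ_k) / Σ λ:
  k = 1: 58/111 = 0.5225
  k = 2: (58 + 53)/111 = 111/111 = 1

Summary (fraction, with percent):

explained: PC1 0.5225 (52.25%), PC2 0.4775 (47.75%);  cumulative: 0.5225, 1


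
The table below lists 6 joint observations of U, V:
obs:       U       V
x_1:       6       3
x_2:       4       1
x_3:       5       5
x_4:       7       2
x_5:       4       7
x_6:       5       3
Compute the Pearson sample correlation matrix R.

Step 1 — column means:
  mean(U) = (6 + 4 + 5 + 7 + 4 + 5) / 6 = 31/6 = 5.1667
  mean(V) = (3 + 1 + 5 + 2 + 7 + 3) / 6 = 21/6 = 3.5

Step 2 — sample variances and covariances s[i,j] = (1/(n-1)) · Σ_k (x_{k,i} - mean_i) · (x_{k,j} - mean_j), with n-1 = 5:
  s[U,U] = ((0.8333)·(0.8333) + (-1.1667)·(-1.1667) + (-0.1667)·(-0.1667) + (1.8333)·(1.8333) + (-1.1667)·(-1.1667) + (-0.1667)·(-0.1667)) / 5 = 6.8333/5 = 1.3667
  s[U,V] = ((0.8333)·(-0.5) + (-1.1667)·(-2.5) + (-0.1667)·(1.5) + (1.8333)·(-1.5) + (-1.1667)·(3.5) + (-0.1667)·(-0.5)) / 5 = -4.5/5 = -0.9
  s[V,V] = ((-0.5)·(-0.5) + (-2.5)·(-2.5) + (1.5)·(1.5) + (-1.5)·(-1.5) + (3.5)·(3.5) + (-0.5)·(-0.5)) / 5 = 23.5/5 = 4.7
  Sample standard deviations s_i = √(s[i,i]):
  s(U) = √(1.3667) = 1.169
  s(V) = √(4.7) = 2.1679

Step 3 — r_{ij} = s_{ij} / (s_i · s_j):
  r[U,U] = 1 (diagonal).
  r[U,V] = -0.9 / (1.169 · 2.1679) = -0.9 / 2.5344 = -0.3551
  r[V,V] = 1 (diagonal).

R is symmetric with unit diagonal. Assembling:

R = [[1, -0.3551],
 [-0.3551, 1]]


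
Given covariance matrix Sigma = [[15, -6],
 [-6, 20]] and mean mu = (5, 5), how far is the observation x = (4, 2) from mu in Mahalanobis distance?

Step 1 — centre the observation: (x - mu) = (-1, -3).

Step 2 — invert Sigma. det(Sigma) = 15·20 - (-6)² = 264.
  Sigma^{-1} = (1/det) · [[d, -b], [-b, a]] = [[0.0758, 0.0227],
 [0.0227, 0.0568]].

Step 3 — form the quadratic (x - mu)^T · Sigma^{-1} · (x - mu):
  Sigma^{-1} · (x - mu) = (-0.1439, -0.1932).
  (x - mu)^T · [Sigma^{-1} · (x - mu)] = (-1)·(-0.1439) + (-3)·(-0.1932) = 0.7235.

Step 4 — take square root: d = √(0.7235) ≈ 0.8506.

d(x, mu) = √(0.7235) ≈ 0.8506


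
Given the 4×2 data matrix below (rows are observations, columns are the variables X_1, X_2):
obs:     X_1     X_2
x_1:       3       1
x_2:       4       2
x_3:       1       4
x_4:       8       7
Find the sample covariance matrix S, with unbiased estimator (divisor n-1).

Step 1 — column means:
  mean(X_1) = (3 + 4 + 1 + 8) / 4 = 16/4 = 4
  mean(X_2) = (1 + 2 + 4 + 7) / 4 = 14/4 = 3.5

Step 2 — sample covariance S[i,j] = (1/(n-1)) · Σ_k (x_{k,i} - mean_i) · (x_{k,j} - mean_j), with n-1 = 3.
  S[X_1,X_1] = ((-1)·(-1) + (0)·(0) + (-3)·(-3) + (4)·(4)) / 3 = 26/3 = 8.6667
  S[X_1,X_2] = ((-1)·(-2.5) + (0)·(-1.5) + (-3)·(0.5) + (4)·(3.5)) / 3 = 15/3 = 5
  S[X_2,X_2] = ((-2.5)·(-2.5) + (-1.5)·(-1.5) + (0.5)·(0.5) + (3.5)·(3.5)) / 3 = 21/3 = 7

S is symmetric (S[j,i] = S[i,j]). Assembling:

S = [[8.6667, 5],
 [5, 7]]


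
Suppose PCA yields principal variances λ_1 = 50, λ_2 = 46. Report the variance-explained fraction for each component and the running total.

Step 1 — total variance = trace(Sigma) = Σ λ_i = 50 + 46 = 96.

Step 2 — fraction explained by component i = λ_i / Σ λ:
  PC1: 50/96 = 0.5208
  PC2: 46/96 = 0.4792

Step 3 — cumulative fraction after k components = (λ_1 + ... + λ_k) / Σ λ:
  k = 1: 50/96 = 0.5208
  k = 2: (50 + 46)/96 = 96/96 = 1

Summary (fraction, with percent):

explained: PC1 0.5208 (52.08%), PC2 0.4792 (47.92%);  cumulative: 0.5208, 1


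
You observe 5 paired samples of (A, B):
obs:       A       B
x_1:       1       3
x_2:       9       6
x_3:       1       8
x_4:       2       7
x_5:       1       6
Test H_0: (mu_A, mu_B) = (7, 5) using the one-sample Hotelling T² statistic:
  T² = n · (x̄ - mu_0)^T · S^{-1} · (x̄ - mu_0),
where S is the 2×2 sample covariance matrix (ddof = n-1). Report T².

Step 1 — sample mean vector:
  mean(A) = (1 + 9 + 1 + 2 + 1) / 5 = 14/5 = 2.8
  mean(B) = (3 + 6 + 8 + 7 + 6) / 5 = 30/5 = 6
  x̄ = (2.8, 6),  deviation x̄ - mu_0 = (2.8, 6) - (7, 5) = (-4.2, 1).

Step 2 — sample covariance matrix, S[i,j] = (1/(n-1)) · Σ_k (x_{k,i} - mean_i) · (x_{k,j} - mean_j), divisor n-1 = 4:
  S[A,A] = ((-1.8)·(-1.8) + (6.2)·(6.2) + (-1.8)·(-1.8) + (-0.8)·(-0.8) + (-1.8)·(-1.8)) / 4 = 48.8/4 = 12.2
  S[A,B] = ((-1.8)·(-3) + (6.2)·(0) + (-1.8)·(2) + (-0.8)·(1) + (-1.8)·(0)) / 4 = 1/4 = 0.25
  S[B,B] = ((-3)·(-3) + (0)·(0) + (2)·(2) + (1)·(1) + (0)·(0)) / 4 = 14/4 = 3.5
  S = [[12.2, 0.25],
 [0.25, 3.5]].

Step 3 — invert S. det(S) = 12.2·3.5 - (0.25)² = 42.6375.
  S^{-1} = (1/det) · [[d, -b], [-b, a]] = [[0.0821, -0.0059],
 [-0.0059, 0.2861]].

Step 4 — quadratic form (x̄ - mu_0)^T · S^{-1} · (x̄ - mu_0):
  S^{-1} · (x̄ - mu_0) = (-0.3506, 0.3108),
  (x̄ - mu_0)^T · [...] = (-4.2)·(-0.3506) + (1)·(0.3108) = 1.7834.

Step 5 — scale by n: T² = 5 · 1.7834 = 8.917.

T² ≈ 8.917


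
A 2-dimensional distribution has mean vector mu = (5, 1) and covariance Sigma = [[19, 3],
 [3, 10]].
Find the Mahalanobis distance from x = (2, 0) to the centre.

Step 1 — centre the observation: (x - mu) = (-3, -1).

Step 2 — invert Sigma. det(Sigma) = 19·10 - (3)² = 181.
  Sigma^{-1} = (1/det) · [[d, -b], [-b, a]] = [[0.0552, -0.0166],
 [-0.0166, 0.105]].

Step 3 — form the quadratic (x - mu)^T · Sigma^{-1} · (x - mu):
  Sigma^{-1} · (x - mu) = (-0.1492, -0.0552).
  (x - mu)^T · [Sigma^{-1} · (x - mu)] = (-3)·(-0.1492) + (-1)·(-0.0552) = 0.5028.

Step 4 — take square root: d = √(0.5028) ≈ 0.7091.

d(x, mu) = √(0.5028) ≈ 0.7091


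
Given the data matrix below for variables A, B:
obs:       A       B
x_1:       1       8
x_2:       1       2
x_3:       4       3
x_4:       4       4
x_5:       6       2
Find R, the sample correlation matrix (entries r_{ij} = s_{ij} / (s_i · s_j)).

Step 1 — column means:
  mean(A) = (1 + 1 + 4 + 4 + 6) / 5 = 16/5 = 3.2
  mean(B) = (8 + 2 + 3 + 4 + 2) / 5 = 19/5 = 3.8

Step 2 — sample variances and covariances s[i,j] = (1/(n-1)) · Σ_k (x_{k,i} - mean_i) · (x_{k,j} - mean_j), with n-1 = 4:
  s[A,A] = ((-2.2)·(-2.2) + (-2.2)·(-2.2) + (0.8)·(0.8) + (0.8)·(0.8) + (2.8)·(2.8)) / 4 = 18.8/4 = 4.7
  s[A,B] = ((-2.2)·(4.2) + (-2.2)·(-1.8) + (0.8)·(-0.8) + (0.8)·(0.2) + (2.8)·(-1.8)) / 4 = -10.8/4 = -2.7
  s[B,B] = ((4.2)·(4.2) + (-1.8)·(-1.8) + (-0.8)·(-0.8) + (0.2)·(0.2) + (-1.8)·(-1.8)) / 4 = 24.8/4 = 6.2
  Sample standard deviations s_i = √(s[i,i]):
  s(A) = √(4.7) = 2.1679
  s(B) = √(6.2) = 2.49

Step 3 — r_{ij} = s_{ij} / (s_i · s_j):
  r[A,A] = 1 (diagonal).
  r[A,B] = -2.7 / (2.1679 · 2.49) = -2.7 / 5.3981 = -0.5002
  r[B,B] = 1 (diagonal).

R is symmetric with unit diagonal. Assembling:

R = [[1, -0.5002],
 [-0.5002, 1]]


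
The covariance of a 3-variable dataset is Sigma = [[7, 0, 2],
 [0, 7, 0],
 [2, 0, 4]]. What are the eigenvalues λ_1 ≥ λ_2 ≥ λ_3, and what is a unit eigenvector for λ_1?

Step 1 — characteristic polynomial p(λ) = det(λI - Sigma) = λ³ - tr·λ² + c_1·λ - det, where tr = trace, c_1 = sum of the principal 2×2 minors, det = det(Sigma):
  tr = 7 + 7 + 4 = 18,
  c_1 = (7·7 - (0)²) + (7·4 - (2)²) + (7·4 - (0)²) = 49 + 24 + 28 = 101,
  det = 7·(7·4 - (0)²) - (0)·((0)·4 - (0)·(2)) + (2)·((0)·(0) - 7·(2)) = 7·(28) - (0)·(0) + (2)·(-14) = 168.
  So p(λ) = λ³ - 18λ² + 101λ - 168.
Step 2 — look for an integer root (rational root theorem: any rational root is an integer divisor of 168). Testing λ = 3:
  p(3) = 27 - 162 + 303 - 168 = 0  ✓
  Dividing out (λ - 3): p(λ) = (λ - 3)(λ² - 15λ + 56).
Step 3 — remaining eigenvalues from the quadratic λ² - 15λ + 56 = 0:
  Δ = 15² - 4·56 = 225 - 224 = 1,  λ = (15 ± √1)/2 = (15 ± 1)/2 = 8 or 7.
  Sorted: λ_1 = 8,  λ_2 = 7,  λ_3 = 3  (check: sum = 18 = tr ✓).

Step 4 — unit eigenvector for λ_1 = 8: v spans the null space of (Sigma - λ_1 I), whose rows are
  r_1 = (-1, 0, 2),  r_2 = (0, -1, 0),  r_3 = (2, 0, -4).
  v is orthogonal to every row, so take v ∝ r_1 × r_2 = ((0)·(0) - (2)·(-1), (2)·(0) - (-1)·(0), (-1)·(-1) - (0)·(0)) = (2, 0, 1).
  Let u = (2, 0, 1).
  ||u|| = √((2)² + (0)² + (1)²) = √(5) ≈ 2.2361,  v_1 = u/||u|| ≈ (0.8944, 0, 0.4472) (||v_1|| = 1).

λ_1 = 8,  λ_2 = 7,  λ_3 = 3;  v_1 ≈ (0.8944, 0, 0.4472)


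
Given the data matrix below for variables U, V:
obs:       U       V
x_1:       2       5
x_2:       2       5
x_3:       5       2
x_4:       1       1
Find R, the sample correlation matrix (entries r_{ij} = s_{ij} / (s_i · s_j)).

Step 1 — column means:
  mean(U) = (2 + 2 + 5 + 1) / 4 = 10/4 = 2.5
  mean(V) = (5 + 5 + 2 + 1) / 4 = 13/4 = 3.25

Step 2 — sample variances and covariances s[i,j] = (1/(n-1)) · Σ_k (x_{k,i} - mean_i) · (x_{k,j} - mean_j), with n-1 = 3:
  s[U,U] = ((-0.5)·(-0.5) + (-0.5)·(-0.5) + (2.5)·(2.5) + (-1.5)·(-1.5)) / 3 = 9/3 = 3
  s[U,V] = ((-0.5)·(1.75) + (-0.5)·(1.75) + (2.5)·(-1.25) + (-1.5)·(-2.25)) / 3 = -1.5/3 = -0.5
  s[V,V] = ((1.75)·(1.75) + (1.75)·(1.75) + (-1.25)·(-1.25) + (-2.25)·(-2.25)) / 3 = 12.75/3 = 4.25
  Sample standard deviations s_i = √(s[i,i]):
  s(U) = √(3) = 1.7321
  s(V) = √(4.25) = 2.0616

Step 3 — r_{ij} = s_{ij} / (s_i · s_j):
  r[U,U] = 1 (diagonal).
  r[U,V] = -0.5 / (1.7321 · 2.0616) = -0.5 / 3.5707 = -0.14
  r[V,V] = 1 (diagonal).

R is symmetric with unit diagonal. Assembling:

R = [[1, -0.14],
 [-0.14, 1]]


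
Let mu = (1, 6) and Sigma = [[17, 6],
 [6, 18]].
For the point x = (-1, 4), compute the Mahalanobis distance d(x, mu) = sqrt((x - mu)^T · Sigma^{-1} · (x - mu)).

Step 1 — centre the observation: (x - mu) = (-2, -2).

Step 2 — invert Sigma. det(Sigma) = 17·18 - (6)² = 270.
  Sigma^{-1} = (1/det) · [[d, -b], [-b, a]] = [[0.0667, -0.0222],
 [-0.0222, 0.063]].

Step 3 — form the quadratic (x - mu)^T · Sigma^{-1} · (x - mu):
  Sigma^{-1} · (x - mu) = (-0.0889, -0.0815).
  (x - mu)^T · [Sigma^{-1} · (x - mu)] = (-2)·(-0.0889) + (-2)·(-0.0815) = 0.3407.

Step 4 — take square root: d = √(0.3407) ≈ 0.5837.

d(x, mu) = √(0.3407) ≈ 0.5837


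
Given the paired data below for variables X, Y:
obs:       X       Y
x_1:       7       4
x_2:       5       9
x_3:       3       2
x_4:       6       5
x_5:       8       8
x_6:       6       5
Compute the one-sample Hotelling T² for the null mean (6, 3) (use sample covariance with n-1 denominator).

Step 1 — sample mean vector:
  mean(X) = (7 + 5 + 3 + 6 + 8 + 6) / 6 = 35/6 = 5.8333
  mean(Y) = (4 + 9 + 2 + 5 + 8 + 5) / 6 = 33/6 = 5.5
  x̄ = (5.8333, 5.5),  deviation x̄ - mu_0 = (5.8333, 5.5) - (6, 3) = (-0.1667, 2.5).

Step 2 — sample covariance matrix, S[i,j] = (1/(n-1)) · Σ_k (x_{k,i} - mean_i) · (x_{k,j} - mean_j), divisor n-1 = 5:
  S[X,X] = ((1.1667)·(1.1667) + (-0.8333)·(-0.8333) + (-2.8333)·(-2.8333) + (0.1667)·(0.1667) + (2.1667)·(2.1667) + (0.1667)·(0.1667)) / 5 = 14.8333/5 = 2.9667
  S[X,Y] = ((1.1667)·(-1.5) + (-0.8333)·(3.5) + (-2.8333)·(-3.5) + (0.1667)·(-0.5) + (2.1667)·(2.5) + (0.1667)·(-0.5)) / 5 = 10.5/5 = 2.1
  S[Y,Y] = ((-1.5)·(-1.5) + (3.5)·(3.5) + (-3.5)·(-3.5) + (-0.5)·(-0.5) + (2.5)·(2.5) + (-0.5)·(-0.5)) / 5 = 33.5/5 = 6.7
  S = [[2.9667, 2.1],
 [2.1, 6.7]].

Step 3 — invert S. det(S) = 2.9667·6.7 - (2.1)² = 15.4667.
  S^{-1} = (1/det) · [[d, -b], [-b, a]] = [[0.4332, -0.1358],
 [-0.1358, 0.1918]].

Step 4 — quadratic form (x̄ - mu_0)^T · S^{-1} · (x̄ - mu_0):
  S^{-1} · (x̄ - mu_0) = (-0.4116, 0.5022),
  (x̄ - mu_0)^T · [...] = (-0.1667)·(-0.4116) + (2.5)·(0.5022) = 1.324.

Step 5 — scale by n: T² = 6 · 1.324 = 7.944.

T² ≈ 7.944


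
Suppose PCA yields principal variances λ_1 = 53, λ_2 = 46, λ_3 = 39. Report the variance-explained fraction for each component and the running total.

Step 1 — total variance = trace(Sigma) = Σ λ_i = 53 + 46 + 39 = 138.

Step 2 — fraction explained by component i = λ_i / Σ λ:
  PC1: 53/138 = 0.3841
  PC2: 46/138 = 0.3333
  PC3: 39/138 = 0.2826

Step 3 — cumulative fraction after k components = (λ_1 + ... + λ_k) / Σ λ:
  k = 1: 53/138 = 0.3841
  k = 2: (53 + 46)/138 = 99/138 = 0.7174
  k = 3: (53 + 46 + 39)/138 = 138/138 = 1

Summary (fraction, with percent):

explained: PC1 0.3841 (38.41%), PC2 0.3333 (33.33%), PC3 0.2826 (28.26%);  cumulative: 0.3841, 0.7174, 1


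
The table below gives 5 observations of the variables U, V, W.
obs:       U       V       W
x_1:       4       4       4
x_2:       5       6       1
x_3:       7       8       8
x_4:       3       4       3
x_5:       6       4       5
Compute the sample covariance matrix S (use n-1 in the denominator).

Step 1 — column means:
  mean(U) = (4 + 5 + 7 + 3 + 6) / 5 = 25/5 = 5
  mean(V) = (4 + 6 + 8 + 4 + 4) / 5 = 26/5 = 5.2
  mean(W) = (4 + 1 + 8 + 3 + 5) / 5 = 21/5 = 4.2

Step 2 — sample covariance S[i,j] = (1/(n-1)) · Σ_k (x_{k,i} - mean_i) · (x_{k,j} - mean_j), with n-1 = 4.
  S[U,U] = ((-1)·(-1) + (0)·(0) + (2)·(2) + (-2)·(-2) + (1)·(1)) / 4 = 10/4 = 2.5
  S[U,V] = ((-1)·(-1.2) + (0)·(0.8) + (2)·(2.8) + (-2)·(-1.2) + (1)·(-1.2)) / 4 = 8/4 = 2
  S[U,W] = ((-1)·(-0.2) + (0)·(-3.2) + (2)·(3.8) + (-2)·(-1.2) + (1)·(0.8)) / 4 = 11/4 = 2.75
  S[V,V] = ((-1.2)·(-1.2) + (0.8)·(0.8) + (2.8)·(2.8) + (-1.2)·(-1.2) + (-1.2)·(-1.2)) / 4 = 12.8/4 = 3.2
  S[V,W] = ((-1.2)·(-0.2) + (0.8)·(-3.2) + (2.8)·(3.8) + (-1.2)·(-1.2) + (-1.2)·(0.8)) / 4 = 8.8/4 = 2.2
  S[W,W] = ((-0.2)·(-0.2) + (-3.2)·(-3.2) + (3.8)·(3.8) + (-1.2)·(-1.2) + (0.8)·(0.8)) / 4 = 26.8/4 = 6.7

S is symmetric (S[j,i] = S[i,j]). Assembling:

S = [[2.5, 2, 2.75],
 [2, 3.2, 2.2],
 [2.75, 2.2, 6.7]]


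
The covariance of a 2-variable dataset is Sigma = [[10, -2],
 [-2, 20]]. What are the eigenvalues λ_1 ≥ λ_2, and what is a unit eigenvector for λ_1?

Step 1 — characteristic polynomial of 2×2 Sigma:
  det(Sigma - λI) = λ² - trace · λ + det = 0.
  trace = 10 + 20 = 30, det = 10·20 - (-2)² = 196.
Step 2 — discriminant:
  Δ = trace² - 4·det = 900 - 784 = 116.
Step 3 — eigenvalues:
  λ = (trace ± √Δ)/2 = (30 ± 10.7703)/2,
  λ_1 = 20.3852,  λ_2 = 9.6148.

Step 4 — unit eigenvector for λ_1: solve (Sigma - λ_1 I)v = 0. First row:
  (10 - 20.3852)·v_x + (-2)·v_y = 0, i.e. (-10.3852)·v_x + (-2)·v_y = 0,
  so v ∝ (b, λ_1 - a) = (-2, 10.3852); multiply by -1 so the first entry is positive: u = (2, -10.3852).
  ||u|| = √((2)² + (-10.3852)²) = √(111.8516) ≈ 10.576,
  v_1 = u/||u|| ≈ (0.1891, -0.982) (||v_1|| = 1).

λ_1 = 20.3852,  λ_2 = 9.6148;  v_1 ≈ (0.1891, -0.982)


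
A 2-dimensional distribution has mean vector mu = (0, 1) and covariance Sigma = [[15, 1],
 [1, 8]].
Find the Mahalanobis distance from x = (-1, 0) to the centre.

Step 1 — centre the observation: (x - mu) = (-1, -1).

Step 2 — invert Sigma. det(Sigma) = 15·8 - (1)² = 119.
  Sigma^{-1} = (1/det) · [[d, -b], [-b, a]] = [[0.0672, -0.0084],
 [-0.0084, 0.1261]].

Step 3 — form the quadratic (x - mu)^T · Sigma^{-1} · (x - mu):
  Sigma^{-1} · (x - mu) = (-0.0588, -0.1176).
  (x - mu)^T · [Sigma^{-1} · (x - mu)] = (-1)·(-0.0588) + (-1)·(-0.1176) = 0.1765.

Step 4 — take square root: d = √(0.1765) ≈ 0.4201.

d(x, mu) = √(0.1765) ≈ 0.4201


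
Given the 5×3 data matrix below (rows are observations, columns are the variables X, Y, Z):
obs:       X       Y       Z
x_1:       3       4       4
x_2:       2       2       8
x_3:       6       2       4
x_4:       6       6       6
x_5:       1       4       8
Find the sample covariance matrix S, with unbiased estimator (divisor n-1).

Step 1 — column means:
  mean(X) = (3 + 2 + 6 + 6 + 1) / 5 = 18/5 = 3.6
  mean(Y) = (4 + 2 + 2 + 6 + 4) / 5 = 18/5 = 3.6
  mean(Z) = (4 + 8 + 4 + 6 + 8) / 5 = 30/5 = 6

Step 2 — sample covariance S[i,j] = (1/(n-1)) · Σ_k (x_{k,i} - mean_i) · (x_{k,j} - mean_j), with n-1 = 4.
  S[X,X] = ((-0.6)·(-0.6) + (-1.6)·(-1.6) + (2.4)·(2.4) + (2.4)·(2.4) + (-2.6)·(-2.6)) / 4 = 21.2/4 = 5.3
  S[X,Y] = ((-0.6)·(0.4) + (-1.6)·(-1.6) + (2.4)·(-1.6) + (2.4)·(2.4) + (-2.6)·(0.4)) / 4 = 3.2/4 = 0.8
  S[X,Z] = ((-0.6)·(-2) + (-1.6)·(2) + (2.4)·(-2) + (2.4)·(0) + (-2.6)·(2)) / 4 = -12/4 = -3
  S[Y,Y] = ((0.4)·(0.4) + (-1.6)·(-1.6) + (-1.6)·(-1.6) + (2.4)·(2.4) + (0.4)·(0.4)) / 4 = 11.2/4 = 2.8
  S[Y,Z] = ((0.4)·(-2) + (-1.6)·(2) + (-1.6)·(-2) + (2.4)·(0) + (0.4)·(2)) / 4 = 0/4 = 0
  S[Z,Z] = ((-2)·(-2) + (2)·(2) + (-2)·(-2) + (0)·(0) + (2)·(2)) / 4 = 16/4 = 4

S is symmetric (S[j,i] = S[i,j]). Assembling:

S = [[5.3, 0.8, -3],
 [0.8, 2.8, 0],
 [-3, 0, 4]]


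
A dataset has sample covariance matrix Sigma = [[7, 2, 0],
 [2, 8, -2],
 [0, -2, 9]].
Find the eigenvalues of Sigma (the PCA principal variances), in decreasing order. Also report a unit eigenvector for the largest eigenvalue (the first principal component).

Step 1 — characteristic polynomial p(λ) = det(λI - Sigma) = λ³ - tr·λ² + c_1·λ - det, where tr = trace, c_1 = sum of the principal 2×2 minors, det = det(Sigma):
  tr = 7 + 8 + 9 = 24,
  c_1 = (7·8 - (2)²) + (7·9 - (0)²) + (8·9 - (-2)²) = 52 + 63 + 68 = 183,
  det = 7·(8·9 - (-2)²) - (2)·((2)·9 - (-2)·(0)) + (0)·((2)·(-2) - 8·(0)) = 7·(68) - (2)·(18) + (0)·(-4) = 440.
  So p(λ) = λ³ - 24λ² + 183λ - 440.
Step 2 — look for an integer root (rational root theorem: any rational root is an integer divisor of 440). Testing λ = 5:
  p(5) = 125 - 600 + 915 - 440 = 0  ✓
  Dividing out (λ - 5): p(λ) = (λ - 5)(λ² - 19λ + 88).
Step 3 — remaining eigenvalues from the quadratic λ² - 19λ + 88 = 0:
  Δ = 19² - 4·88 = 361 - 352 = 9,  λ = (19 ± √9)/2 = (19 ± 3)/2 = 11 or 8.
  Sorted: λ_1 = 11,  λ_2 = 8,  λ_3 = 5  (check: sum = 24 = tr ✓).

Step 4 — unit eigenvector for λ_1 = 11: v spans the null space of (Sigma - λ_1 I), whose rows are
  r_1 = (-4, 2, 0),  r_2 = (2, -3, -2),  r_3 = (0, -2, -2).
  v is orthogonal to every row, so take v ∝ r_1 × r_2 = ((2)·(-2) - (0)·(-3), (0)·(2) - (-4)·(-2), (-4)·(-3) - (2)·(2)) = (-4, -8, 8).
  Rescale (divide by 4; multiply by -1 so the first nonzero entry is positive): u = (1, 2, -2).
  ||u|| = √((1)² + (2)² + (-2)²) = √(9) = 3,  v_1 = u/||u|| ≈ (0.3333, 0.6667, -0.6667) (||v_1|| = 1).

λ_1 = 11,  λ_2 = 8,  λ_3 = 5;  v_1 ≈ (0.3333, 0.6667, -0.6667)


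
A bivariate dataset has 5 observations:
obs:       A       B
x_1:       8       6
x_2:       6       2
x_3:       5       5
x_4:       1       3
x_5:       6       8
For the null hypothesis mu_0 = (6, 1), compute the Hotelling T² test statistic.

Step 1 — sample mean vector:
  mean(A) = (8 + 6 + 5 + 1 + 6) / 5 = 26/5 = 5.2
  mean(B) = (6 + 2 + 5 + 3 + 8) / 5 = 24/5 = 4.8
  x̄ = (5.2, 4.8),  deviation x̄ - mu_0 = (5.2, 4.8) - (6, 1) = (-0.8, 3.8).

Step 2 — sample covariance matrix, S[i,j] = (1/(n-1)) · Σ_k (x_{k,i} - mean_i) · (x_{k,j} - mean_j), divisor n-1 = 4:
  S[A,A] = ((2.8)·(2.8) + (0.8)·(0.8) + (-0.2)·(-0.2) + (-4.2)·(-4.2) + (0.8)·(0.8)) / 4 = 26.8/4 = 6.7
  S[A,B] = ((2.8)·(1.2) + (0.8)·(-2.8) + (-0.2)·(0.2) + (-4.2)·(-1.8) + (0.8)·(3.2)) / 4 = 11.2/4 = 2.8
  S[B,B] = ((1.2)·(1.2) + (-2.8)·(-2.8) + (0.2)·(0.2) + (-1.8)·(-1.8) + (3.2)·(3.2)) / 4 = 22.8/4 = 5.7
  S = [[6.7, 2.8],
 [2.8, 5.7]].

Step 3 — invert S. det(S) = 6.7·5.7 - (2.8)² = 30.35.
  S^{-1} = (1/det) · [[d, -b], [-b, a]] = [[0.1878, -0.0923],
 [-0.0923, 0.2208]].

Step 4 — quadratic form (x̄ - mu_0)^T · S^{-1} · (x̄ - mu_0):
  S^{-1} · (x̄ - mu_0) = (-0.5008, 0.9127),
  (x̄ - mu_0)^T · [...] = (-0.8)·(-0.5008) + (3.8)·(0.9127) = 3.8689.

Step 5 — scale by n: T² = 5 · 3.8689 = 19.3443.

T² ≈ 19.3443


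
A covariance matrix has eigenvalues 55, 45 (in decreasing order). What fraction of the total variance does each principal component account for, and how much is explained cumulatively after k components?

Step 1 — total variance = trace(Sigma) = Σ λ_i = 55 + 45 = 100.

Step 2 — fraction explained by component i = λ_i / Σ λ:
  PC1: 55/100 = 0.55
  PC2: 45/100 = 0.45

Step 3 — cumulative fraction after k components = (λ_1 + ... + λ_k) / Σ λ:
  k = 1: 55/100 = 0.55
  k = 2: (55 + 45)/100 = 100/100 = 1

Summary (fraction, with percent):

explained: PC1 0.55 (55%), PC2 0.45 (45%);  cumulative: 0.55, 1


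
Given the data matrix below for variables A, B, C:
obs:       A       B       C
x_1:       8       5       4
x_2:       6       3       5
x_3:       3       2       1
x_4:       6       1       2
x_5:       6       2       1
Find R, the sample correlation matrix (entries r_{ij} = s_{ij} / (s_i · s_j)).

Step 1 — column means:
  mean(A) = (8 + 6 + 3 + 6 + 6) / 5 = 29/5 = 5.8
  mean(B) = (5 + 3 + 2 + 1 + 2) / 5 = 13/5 = 2.6
  mean(C) = (4 + 5 + 1 + 2 + 1) / 5 = 13/5 = 2.6

Step 2 — sample variances and covariances s[i,j] = (1/(n-1)) · Σ_k (x_{k,i} - mean_i) · (x_{k,j} - mean_j), with n-1 = 4:
  s[A,A] = ((2.2)·(2.2) + (0.2)·(0.2) + (-2.8)·(-2.8) + (0.2)·(0.2) + (0.2)·(0.2)) / 4 = 12.8/4 = 3.2
  s[A,B] = ((2.2)·(2.4) + (0.2)·(0.4) + (-2.8)·(-0.6) + (0.2)·(-1.6) + (0.2)·(-0.6)) / 4 = 6.6/4 = 1.65
  s[A,C] = ((2.2)·(1.4) + (0.2)·(2.4) + (-2.8)·(-1.6) + (0.2)·(-0.6) + (0.2)·(-1.6)) / 4 = 7.6/4 = 1.9
  s[B,B] = ((2.4)·(2.4) + (0.4)·(0.4) + (-0.6)·(-0.6) + (-1.6)·(-1.6) + (-0.6)·(-0.6)) / 4 = 9.2/4 = 2.3
  s[B,C] = ((2.4)·(1.4) + (0.4)·(2.4) + (-0.6)·(-1.6) + (-1.6)·(-0.6) + (-0.6)·(-1.6)) / 4 = 7.2/4 = 1.8
  s[C,C] = ((1.4)·(1.4) + (2.4)·(2.4) + (-1.6)·(-1.6) + (-0.6)·(-0.6) + (-1.6)·(-1.6)) / 4 = 13.2/4 = 3.3
  Sample standard deviations s_i = √(s[i,i]):
  s(A) = √(3.2) = 1.7889
  s(B) = √(2.3) = 1.5166
  s(C) = √(3.3) = 1.8166

Step 3 — r_{ij} = s_{ij} / (s_i · s_j):
  r[A,A] = 1 (diagonal).
  r[A,B] = 1.65 / (1.7889 · 1.5166) = 1.65 / 2.7129 = 0.6082
  r[A,C] = 1.9 / (1.7889 · 1.8166) = 1.9 / 3.2496 = 0.5847
  r[B,B] = 1 (diagonal).
  r[B,C] = 1.8 / (1.5166 · 1.8166) = 1.8 / 2.755 = 0.6534
  r[C,C] = 1 (diagonal).

R is symmetric with unit diagonal. Assembling:

R = [[1, 0.6082, 0.5847],
 [0.6082, 1, 0.6534],
 [0.5847, 0.6534, 1]]


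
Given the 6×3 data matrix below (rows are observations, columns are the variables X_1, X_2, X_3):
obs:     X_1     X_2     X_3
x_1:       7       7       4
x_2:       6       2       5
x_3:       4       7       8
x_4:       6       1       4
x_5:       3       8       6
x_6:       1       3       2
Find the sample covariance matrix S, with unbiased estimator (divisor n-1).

Step 1 — column means:
  mean(X_1) = (7 + 6 + 4 + 6 + 3 + 1) / 6 = 27/6 = 4.5
  mean(X_2) = (7 + 2 + 7 + 1 + 8 + 3) / 6 = 28/6 = 4.6667
  mean(X_3) = (4 + 5 + 8 + 4 + 6 + 2) / 6 = 29/6 = 4.8333

Step 2 — sample covariance S[i,j] = (1/(n-1)) · Σ_k (x_{k,i} - mean_i) · (x_{k,j} - mean_j), with n-1 = 5.
  S[X_1,X_1] = ((2.5)·(2.5) + (1.5)·(1.5) + (-0.5)·(-0.5) + (1.5)·(1.5) + (-1.5)·(-1.5) + (-3.5)·(-3.5)) / 5 = 25.5/5 = 5.1
  S[X_1,X_2] = ((2.5)·(2.3333) + (1.5)·(-2.6667) + (-0.5)·(2.3333) + (1.5)·(-3.6667) + (-1.5)·(3.3333) + (-3.5)·(-1.6667)) / 5 = -4/5 = -0.8
  S[X_1,X_3] = ((2.5)·(-0.8333) + (1.5)·(0.1667) + (-0.5)·(3.1667) + (1.5)·(-0.8333) + (-1.5)·(1.1667) + (-3.5)·(-2.8333)) / 5 = 3.5/5 = 0.7
  S[X_2,X_2] = ((2.3333)·(2.3333) + (-2.6667)·(-2.6667) + (2.3333)·(2.3333) + (-3.6667)·(-3.6667) + (3.3333)·(3.3333) + (-1.6667)·(-1.6667)) / 5 = 45.3333/5 = 9.0667
  S[X_2,X_3] = ((2.3333)·(-0.8333) + (-2.6667)·(0.1667) + (2.3333)·(3.1667) + (-3.6667)·(-0.8333) + (3.3333)·(1.1667) + (-1.6667)·(-2.8333)) / 5 = 16.6667/5 = 3.3333
  S[X_3,X_3] = ((-0.8333)·(-0.8333) + (0.1667)·(0.1667) + (3.1667)·(3.1667) + (-0.8333)·(-0.8333) + (1.1667)·(1.1667) + (-2.8333)·(-2.8333)) / 5 = 20.8333/5 = 4.1667

S is symmetric (S[j,i] = S[i,j]). Assembling:

S = [[5.1, -0.8, 0.7],
 [-0.8, 9.0667, 3.3333],
 [0.7, 3.3333, 4.1667]]


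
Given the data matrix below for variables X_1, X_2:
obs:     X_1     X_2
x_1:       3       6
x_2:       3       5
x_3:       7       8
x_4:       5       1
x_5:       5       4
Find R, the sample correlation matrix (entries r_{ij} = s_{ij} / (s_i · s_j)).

Step 1 — column means:
  mean(X_1) = (3 + 3 + 7 + 5 + 5) / 5 = 23/5 = 4.6
  mean(X_2) = (6 + 5 + 8 + 1 + 4) / 5 = 24/5 = 4.8

Step 2 — sample variances and covariances s[i,j] = (1/(n-1)) · Σ_k (x_{k,i} - mean_i) · (x_{k,j} - mean_j), with n-1 = 4:
  s[X_1,X_1] = ((-1.6)·(-1.6) + (-1.6)·(-1.6) + (2.4)·(2.4) + (0.4)·(0.4) + (0.4)·(0.4)) / 4 = 11.2/4 = 2.8
  s[X_1,X_2] = ((-1.6)·(1.2) + (-1.6)·(0.2) + (2.4)·(3.2) + (0.4)·(-3.8) + (0.4)·(-0.8)) / 4 = 3.6/4 = 0.9
  s[X_2,X_2] = ((1.2)·(1.2) + (0.2)·(0.2) + (3.2)·(3.2) + (-3.8)·(-3.8) + (-0.8)·(-0.8)) / 4 = 26.8/4 = 6.7
  Sample standard deviations s_i = √(s[i,i]):
  s(X_1) = √(2.8) = 1.6733
  s(X_2) = √(6.7) = 2.5884

Step 3 — r_{ij} = s_{ij} / (s_i · s_j):
  r[X_1,X_1] = 1 (diagonal).
  r[X_1,X_2] = 0.9 / (1.6733 · 2.5884) = 0.9 / 4.3313 = 0.2078
  r[X_2,X_2] = 1 (diagonal).

R is symmetric with unit diagonal. Assembling:

R = [[1, 0.2078],
 [0.2078, 1]]


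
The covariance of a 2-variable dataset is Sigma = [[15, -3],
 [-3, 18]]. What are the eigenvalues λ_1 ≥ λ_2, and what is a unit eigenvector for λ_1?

Step 1 — characteristic polynomial of 2×2 Sigma:
  det(Sigma - λI) = λ² - trace · λ + det = 0.
  trace = 15 + 18 = 33, det = 15·18 - (-3)² = 261.
Step 2 — discriminant:
  Δ = trace² - 4·det = 1089 - 1044 = 45.
Step 3 — eigenvalues:
  λ = (trace ± √Δ)/2 = (33 ± 6.7082)/2,
  λ_1 = 19.8541,  λ_2 = 13.1459.

Step 4 — unit eigenvector for λ_1: solve (Sigma - λ_1 I)v = 0. First row:
  (15 - 19.8541)·v_x + (-3)·v_y = 0, i.e. (-4.8541)·v_x + (-3)·v_y = 0,
  so v ∝ (b, λ_1 - a) = (-3, 4.8541); multiply by -1 so the first entry is positive: u = (3, -4.8541).
  ||u|| = √((3)² + (-4.8541)²) = √(32.5623) ≈ 5.7063,
  v_1 = u/||u|| ≈ (0.5257, -0.8507) (||v_1|| = 1).

λ_1 = 19.8541,  λ_2 = 13.1459;  v_1 ≈ (0.5257, -0.8507)


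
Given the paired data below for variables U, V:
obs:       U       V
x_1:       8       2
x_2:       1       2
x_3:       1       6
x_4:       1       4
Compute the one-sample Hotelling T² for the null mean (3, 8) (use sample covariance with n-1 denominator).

Step 1 — sample mean vector:
  mean(U) = (8 + 1 + 1 + 1) / 4 = 11/4 = 2.75
  mean(V) = (2 + 2 + 6 + 4) / 4 = 14/4 = 3.5
  x̄ = (2.75, 3.5),  deviation x̄ - mu_0 = (2.75, 3.5) - (3, 8) = (-0.25, -4.5).

Step 2 — sample covariance matrix, S[i,j] = (1/(n-1)) · Σ_k (x_{k,i} - mean_i) · (x_{k,j} - mean_j), divisor n-1 = 3:
  S[U,U] = ((5.25)·(5.25) + (-1.75)·(-1.75) + (-1.75)·(-1.75) + (-1.75)·(-1.75)) / 3 = 36.75/3 = 12.25
  S[U,V] = ((5.25)·(-1.5) + (-1.75)·(-1.5) + (-1.75)·(2.5) + (-1.75)·(0.5)) / 3 = -10.5/3 = -3.5
  S[V,V] = ((-1.5)·(-1.5) + (-1.5)·(-1.5) + (2.5)·(2.5) + (0.5)·(0.5)) / 3 = 11/3 = 3.6667
  S = [[12.25, -3.5],
 [-3.5, 3.6667]].

Step 3 — invert S. det(S) = 12.25·3.6667 - (-3.5)² = 32.6667.
  S^{-1} = (1/det) · [[d, -b], [-b, a]] = [[0.1122, 0.1071],
 [0.1071, 0.375]].

Step 4 — quadratic form (x̄ - mu_0)^T · S^{-1} · (x̄ - mu_0):
  S^{-1} · (x̄ - mu_0) = (-0.5102, -1.7143),
  (x̄ - mu_0)^T · [...] = (-0.25)·(-0.5102) + (-4.5)·(-1.7143) = 7.8418.

Step 5 — scale by n: T² = 4 · 7.8418 = 31.3673.

T² ≈ 31.3673


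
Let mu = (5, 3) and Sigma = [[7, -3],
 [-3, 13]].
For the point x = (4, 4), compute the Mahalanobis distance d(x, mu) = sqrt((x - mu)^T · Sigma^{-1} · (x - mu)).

Step 1 — centre the observation: (x - mu) = (-1, 1).

Step 2 — invert Sigma. det(Sigma) = 7·13 - (-3)² = 82.
  Sigma^{-1} = (1/det) · [[d, -b], [-b, a]] = [[0.1585, 0.0366],
 [0.0366, 0.0854]].

Step 3 — form the quadratic (x - mu)^T · Sigma^{-1} · (x - mu):
  Sigma^{-1} · (x - mu) = (-0.122, 0.0488).
  (x - mu)^T · [Sigma^{-1} · (x - mu)] = (-1)·(-0.122) + (1)·(0.0488) = 0.1707.

Step 4 — take square root: d = √(0.1707) ≈ 0.4132.

d(x, mu) = √(0.1707) ≈ 0.4132


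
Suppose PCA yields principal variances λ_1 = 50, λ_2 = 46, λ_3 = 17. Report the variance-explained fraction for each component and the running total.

Step 1 — total variance = trace(Sigma) = Σ λ_i = 50 + 46 + 17 = 113.

Step 2 — fraction explained by component i = λ_i / Σ λ:
  PC1: 50/113 = 0.4425
  PC2: 46/113 = 0.4071
  PC3: 17/113 = 0.1504

Step 3 — cumulative fraction after k components = (λ_1 + ... + λ_k) / Σ λ:
  k = 1: 50/113 = 0.4425
  k = 2: (50 + 46)/113 = 96/113 = 0.8496
  k = 3: (50 + 46 + 17)/113 = 113/113 = 1

Summary (fraction, with percent):

explained: PC1 0.4425 (44.25%), PC2 0.4071 (40.71%), PC3 0.1504 (15.04%);  cumulative: 0.4425, 0.8496, 1


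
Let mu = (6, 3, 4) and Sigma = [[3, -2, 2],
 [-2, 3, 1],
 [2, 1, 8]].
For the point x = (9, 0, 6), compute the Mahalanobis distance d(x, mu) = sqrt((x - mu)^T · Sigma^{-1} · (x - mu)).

Step 1 — centre the observation: (x - mu) = (3, -3, 2).

Step 2 — invert Sigma (cofactor / det for 3×3, or solve directly):
  Sigma^{-1} = [[1.3529, 1.0588, -0.4706],
 [1.0588, 1.1765, -0.4118],
 [-0.4706, -0.4118, 0.2941]].

Step 3 — form the quadratic (x - mu)^T · Sigma^{-1} · (x - mu):
  Sigma^{-1} · (x - mu) = (-0.0588, -1.1765, 0.4118).
  (x - mu)^T · [Sigma^{-1} · (x - mu)] = (3)·(-0.0588) + (-3)·(-1.1765) + (2)·(0.4118) = 4.1765.

Step 4 — take square root: d = √(4.1765) ≈ 2.0436.

d(x, mu) = √(4.1765) ≈ 2.0436


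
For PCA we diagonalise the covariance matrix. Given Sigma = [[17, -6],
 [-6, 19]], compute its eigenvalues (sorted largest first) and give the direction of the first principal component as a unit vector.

Step 1 — characteristic polynomial of 2×2 Sigma:
  det(Sigma - λI) = λ² - trace · λ + det = 0.
  trace = 17 + 19 = 36, det = 17·19 - (-6)² = 287.
Step 2 — discriminant:
  Δ = trace² - 4·det = 1296 - 1148 = 148.
Step 3 — eigenvalues:
  λ = (trace ± √Δ)/2 = (36 ± 12.1655)/2,
  λ_1 = 24.0828,  λ_2 = 11.9172.

Step 4 — unit eigenvector for λ_1: solve (Sigma - λ_1 I)v = 0. First row:
  (17 - 24.0828)·v_x + (-6)·v_y = 0, i.e. (-7.0828)·v_x + (-6)·v_y = 0,
  so v ∝ (b, λ_1 - a) = (-6, 7.0828); multiply by -1 so the first entry is positive: u = (6, -7.0828).
  ||u|| = √((6)² + (-7.0828)²) = √(86.1655) ≈ 9.2825,
  v_1 = u/||u|| ≈ (0.6464, -0.763) (||v_1|| = 1).

λ_1 = 24.0828,  λ_2 = 11.9172;  v_1 ≈ (0.6464, -0.763)


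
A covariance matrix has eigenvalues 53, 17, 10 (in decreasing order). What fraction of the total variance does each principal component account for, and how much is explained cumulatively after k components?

Step 1 — total variance = trace(Sigma) = Σ λ_i = 53 + 17 + 10 = 80.

Step 2 — fraction explained by component i = λ_i / Σ λ:
  PC1: 53/80 = 0.6625
  PC2: 17/80 = 0.2125
  PC3: 10/80 = 0.125

Step 3 — cumulative fraction after k components = (λ_1 + ... + λ_k) / Σ λ:
  k = 1: 53/80 = 0.6625
  k = 2: (53 + 17)/80 = 70/80 = 0.875
  k = 3: (53 + 17 + 10)/80 = 80/80 = 1

Summary (fraction, with percent):

explained: PC1 0.6625 (66.25%), PC2 0.2125 (21.25%), PC3 0.125 (12.5%);  cumulative: 0.6625, 0.875, 1


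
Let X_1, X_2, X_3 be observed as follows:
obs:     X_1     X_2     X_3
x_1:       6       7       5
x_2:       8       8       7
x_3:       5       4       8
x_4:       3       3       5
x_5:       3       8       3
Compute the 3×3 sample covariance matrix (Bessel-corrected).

Step 1 — column means:
  mean(X_1) = (6 + 8 + 5 + 3 + 3) / 5 = 25/5 = 5
  mean(X_2) = (7 + 8 + 4 + 3 + 8) / 5 = 30/5 = 6
  mean(X_3) = (5 + 7 + 8 + 5 + 3) / 5 = 28/5 = 5.6

Step 2 — sample covariance S[i,j] = (1/(n-1)) · Σ_k (x_{k,i} - mean_i) · (x_{k,j} - mean_j), with n-1 = 4.
  S[X_1,X_1] = ((1)·(1) + (3)·(3) + (0)·(0) + (-2)·(-2) + (-2)·(-2)) / 4 = 18/4 = 4.5
  S[X_1,X_2] = ((1)·(1) + (3)·(2) + (0)·(-2) + (-2)·(-3) + (-2)·(2)) / 4 = 9/4 = 2.25
  S[X_1,X_3] = ((1)·(-0.6) + (3)·(1.4) + (0)·(2.4) + (-2)·(-0.6) + (-2)·(-2.6)) / 4 = 10/4 = 2.5
  S[X_2,X_2] = ((1)·(1) + (2)·(2) + (-2)·(-2) + (-3)·(-3) + (2)·(2)) / 4 = 22/4 = 5.5
  S[X_2,X_3] = ((1)·(-0.6) + (2)·(1.4) + (-2)·(2.4) + (-3)·(-0.6) + (2)·(-2.6)) / 4 = -6/4 = -1.5
  S[X_3,X_3] = ((-0.6)·(-0.6) + (1.4)·(1.4) + (2.4)·(2.4) + (-0.6)·(-0.6) + (-2.6)·(-2.6)) / 4 = 15.2/4 = 3.8

S is symmetric (S[j,i] = S[i,j]). Assembling:

S = [[4.5, 2.25, 2.5],
 [2.25, 5.5, -1.5],
 [2.5, -1.5, 3.8]]


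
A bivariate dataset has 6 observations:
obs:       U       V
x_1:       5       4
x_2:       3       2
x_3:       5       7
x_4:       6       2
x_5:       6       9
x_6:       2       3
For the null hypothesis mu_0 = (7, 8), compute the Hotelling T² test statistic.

Step 1 — sample mean vector:
  mean(U) = (5 + 3 + 5 + 6 + 6 + 2) / 6 = 27/6 = 4.5
  mean(V) = (4 + 2 + 7 + 2 + 9 + 3) / 6 = 27/6 = 4.5
  x̄ = (4.5, 4.5),  deviation x̄ - mu_0 = (4.5, 4.5) - (7, 8) = (-2.5, -3.5).

Step 2 — sample covariance matrix, S[i,j] = (1/(n-1)) · Σ_k (x_{k,i} - mean_i) · (x_{k,j} - mean_j), divisor n-1 = 5:
  S[U,U] = ((0.5)·(0.5) + (-1.5)·(-1.5) + (0.5)·(0.5) + (1.5)·(1.5) + (1.5)·(1.5) + (-2.5)·(-2.5)) / 5 = 13.5/5 = 2.7
  S[U,V] = ((0.5)·(-0.5) + (-1.5)·(-2.5) + (0.5)·(2.5) + (1.5)·(-2.5) + (1.5)·(4.5) + (-2.5)·(-1.5)) / 5 = 11.5/5 = 2.3
  S[V,V] = ((-0.5)·(-0.5) + (-2.5)·(-2.5) + (2.5)·(2.5) + (-2.5)·(-2.5) + (4.5)·(4.5) + (-1.5)·(-1.5)) / 5 = 41.5/5 = 8.3
  S = [[2.7, 2.3],
 [2.3, 8.3]].

Step 3 — invert S. det(S) = 2.7·8.3 - (2.3)² = 17.12.
  S^{-1} = (1/det) · [[d, -b], [-b, a]] = [[0.4848, -0.1343],
 [-0.1343, 0.1577]].

Step 4 — quadratic form (x̄ - mu_0)^T · S^{-1} · (x̄ - mu_0):
  S^{-1} · (x̄ - mu_0) = (-0.7418, -0.2161),
  (x̄ - mu_0)^T · [...] = (-2.5)·(-0.7418) + (-3.5)·(-0.2161) = 2.611.

Step 5 — scale by n: T² = 6 · 2.611 = 15.6659.

T² ≈ 15.6659
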